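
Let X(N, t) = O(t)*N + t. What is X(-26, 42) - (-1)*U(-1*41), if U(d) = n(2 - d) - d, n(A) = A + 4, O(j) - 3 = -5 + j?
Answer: -910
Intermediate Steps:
O(j) = -2 + j (O(j) = 3 + (-5 + j) = -2 + j)
X(N, t) = t + N*(-2 + t) (X(N, t) = (-2 + t)*N + t = N*(-2 + t) + t = t + N*(-2 + t))
n(A) = 4 + A
U(d) = 6 - 2*d (U(d) = (4 + (2 - d)) - d = (6 - d) - d = 6 - 2*d)
X(-26, 42) - (-1)*U(-1*41) = (42 - 26*(-2 + 42)) - (-1)*(6 - (-2)*41) = (42 - 26*40) - (-1)*(6 - 2*(-41)) = (42 - 1040) - (-1)*(6 + 82) = -998 - (-1)*88 = -998 - 1*(-88) = -998 + 88 = -910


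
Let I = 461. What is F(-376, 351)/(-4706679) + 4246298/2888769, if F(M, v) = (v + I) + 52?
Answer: 6661155242642/4532169462717 ≈ 1.4697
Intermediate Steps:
F(M, v) = 513 + v (F(M, v) = (v + 461) + 52 = (461 + v) + 52 = 513 + v)
F(-376, 351)/(-4706679) + 4246298/2888769 = (513 + 351)/(-4706679) + 4246298/2888769 = 864*(-1/4706679) + 4246298*(1/2888769) = -288/1568893 + 4246298/2888769 = 6661155242642/4532169462717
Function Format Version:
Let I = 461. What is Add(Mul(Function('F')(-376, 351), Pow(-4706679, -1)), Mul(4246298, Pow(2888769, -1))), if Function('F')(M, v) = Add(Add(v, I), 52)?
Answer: Rational(6661155242642, 4532169462717) ≈ 1.4697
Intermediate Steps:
Function('F')(M, v) = Add(513, v) (Function('F')(M, v) = Add(Add(v, 461), 52) = Add(Add(461, v), 52) = Add(513, v))
Add(Mul(Function('F')(-376, 351), Pow(-4706679, -1)), Mul(4246298, Pow(2888769, -1))) = Add(Mul(Add(513, 351), Pow(-4706679, -1)), Mul(4246298, Pow(2888769, -1))) = Add(Mul(864, Rational(-1, 4706679)), Mul(4246298, Rational(1, 2888769))) = Add(Rational(-288, 1568893), Rational(4246298, 2888769)) = Rational(6661155242642, 4532169462717)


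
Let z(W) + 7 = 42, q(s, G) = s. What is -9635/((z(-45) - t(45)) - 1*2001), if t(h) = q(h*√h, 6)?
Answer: 18942410/3774031 - 1300725*√5/3774031 ≈ 4.2485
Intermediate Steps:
t(h) = h^(3/2) (t(h) = h*√h = h^(3/2))
z(W) = 35 (z(W) = -7 + 42 = 35)
-9635/((z(-45) - t(45)) - 1*2001) = -9635/((35 - 45^(3/2)) - 1*2001) = -9635/((35 - 135*√5) - 2001) = -9635/(-1966 - 135*√5)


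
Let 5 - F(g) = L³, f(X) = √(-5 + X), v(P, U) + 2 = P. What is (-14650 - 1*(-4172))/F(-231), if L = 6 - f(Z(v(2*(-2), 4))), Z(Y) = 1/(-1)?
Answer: 10478*I/(102*√6 + 103*I) ≈ 14.777 + 35.846*I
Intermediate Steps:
v(P, U) = -2 + P
Z(Y) = -1
L = 6 - I*√6 (L = 6 - √(-5 - 1) = 6 - √(-6) = 6 - I*√6 ≈ 6.0 - 2.4495*I)
F(g) = 5 - (6 - I*√6)³
(-14650 - 1*(-4172))/F(-231) = (-14650 - 1*(-4172))/(-103 + 102*I*√6) = (-14650 + 4172)/(-103 + 102*I*√6) = -10478/(-103 + 102*I*√6)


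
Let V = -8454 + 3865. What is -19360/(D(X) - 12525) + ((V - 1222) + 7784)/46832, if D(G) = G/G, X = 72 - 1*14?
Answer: 232844343/146630992 ≈ 1.5880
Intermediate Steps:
X = 58 (X = 72 - 14 = 58)
D(G) = 1
V = -4589
-19360/(D(X) - 12525) + ((V - 1222) + 7784)/46832 = -19360/(1 - 12525) + ((-4589 - 1222) + 7784)/46832 = -19360/(-12524) + (-5811 + 7784)*(1/46832) = -19360*(-1/12524) + 1973*(1/46832) = 4840/3131 + 1973/46832 = 232844343/146630992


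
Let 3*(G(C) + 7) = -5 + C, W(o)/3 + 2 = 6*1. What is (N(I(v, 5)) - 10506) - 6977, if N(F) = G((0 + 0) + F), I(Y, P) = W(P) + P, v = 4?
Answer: -17486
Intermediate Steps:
W(o) = 12 (W(o) = -6 + 3*(6*1) = -6 + 3*6 = -6 + 18 = 12)
I(Y, P) = 12 + P
G(C) = -26/3 + C/3 (G(C) = -7 + (-5 + C)/3 = -7 + (-5/3 + C/3) = -26/3 + C/3)
N(F) = -26/3 + F/3 (N(F) = -26/3 + ((0 + 0) + F)/3 = -26/3 + (0 + F)/3 = -26/3 + F/3)
(N(I(v, 5)) - 10506) - 6977 = ((-26/3 + (12 + 5)/3) - 10506) - 6977 = ((-26/3 + (1/3)*17) - 10506) - 6977 = ((-26/3 + 17/3) - 10506) - 6977 = (-3 - 10506) - 6977 = -10509 - 6977 = -17486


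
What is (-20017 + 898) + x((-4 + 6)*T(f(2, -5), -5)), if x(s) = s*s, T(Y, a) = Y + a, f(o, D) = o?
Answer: -19083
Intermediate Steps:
x(s) = s**2
(-20017 + 898) + x((-4 + 6)*T(f(2, -5), -5)) = (-20017 + 898) + ((-4 + 6)*(2 - 5))**2 = -19119 + (2*(-3))**2 = -19119 + (-6)**2 = -19119 + 36 = -19083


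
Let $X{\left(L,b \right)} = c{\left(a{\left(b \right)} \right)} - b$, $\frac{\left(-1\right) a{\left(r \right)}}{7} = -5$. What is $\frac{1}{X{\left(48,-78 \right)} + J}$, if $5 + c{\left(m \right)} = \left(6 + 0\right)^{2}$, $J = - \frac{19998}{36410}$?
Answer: $\frac{1655}{179486} \approx 0.0092208$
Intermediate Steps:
$a{\left(r \right)} = 35$ ($a{\left(r \right)} = \left(-7\right) \left(-5\right) = 35$)
$J = - \frac{909}{1655}$ ($J = \left(-19998\right) \frac{1}{36410} = - \frac{909}{1655} \approx -0.54924$)
$c{\left(m \right)} = 31$ ($c{\left(m \right)} = -5 + \left(6 + 0\right)^{2} = -5 + 6^{2} = -5 + 36 = 31$)
$X{\left(L,b \right)} = 31 - b$
$\frac{1}{X{\left(48,-78 \right)} + J} = \frac{1}{\left(31 - -78\right) - \frac{909}{1655}} = \frac{1}{\left(31 + 78\right) - \frac{909}{1655}} = \frac{1}{109 - \frac{909}{1655}} = \frac{1}{\frac{179486}{1655}} = \frac{1655}{179486}$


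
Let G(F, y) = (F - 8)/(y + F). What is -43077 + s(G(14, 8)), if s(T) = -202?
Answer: -43279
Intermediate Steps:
G(F, y) = (-8 + F)/(F + y)
-43077 + s(G(14, 8)) = -43077 - 202 = -43279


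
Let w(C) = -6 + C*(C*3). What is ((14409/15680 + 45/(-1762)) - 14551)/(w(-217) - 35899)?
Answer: -200996336551/1455479096960 ≈ -0.13810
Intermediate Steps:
w(C) = -6 + 3*C² (w(C) = -6 + C*(3*C) = -6 + 3*C²)
((14409/15680 + 45/(-1762)) - 14551)/(w(-217) - 35899) = ((14409/15680 + 45/(-1762)) - 14551)/((-6 + 3*(-217)²) - 35899) = ((14409*(1/15680) + 45*(-1/1762)) - 14551)/((-6 + 3*47089) - 35899) = ((14409/15680 - 45/1762) - 14551)/((-6 + 141267) - 35899) = (12341529/13814080 - 14551)/(141261 - 35899) = -200996336551/13814080/105362 = -200996336551/13814080*1/105362 = -200996336551/1455479096960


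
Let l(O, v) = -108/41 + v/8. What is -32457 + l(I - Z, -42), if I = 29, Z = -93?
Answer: -5324241/164 ≈ -32465.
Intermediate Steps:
l(O, v) = -108/41 + v/8 (l(O, v) = -108*1/41 + v*(⅛) = -108/41 + v/8)
-32457 + l(I - Z, -42) = -32457 + (-108/41 + (⅛)*(-42)) = -32457 + (-108/41 - 21/4) = -32457 - 1293/164 = -5324241/164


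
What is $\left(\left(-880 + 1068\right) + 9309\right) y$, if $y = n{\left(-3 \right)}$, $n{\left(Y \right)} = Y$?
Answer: $-28491$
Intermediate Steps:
$y = -3$
$\left(\left(-880 + 1068\right) + 9309\right) y = \left(\left(-880 + 1068\right) + 9309\right) \left(-3\right) = \left(188 + 9309\right) \left(-3\right) = 9497 \left(-3\right) = -28491$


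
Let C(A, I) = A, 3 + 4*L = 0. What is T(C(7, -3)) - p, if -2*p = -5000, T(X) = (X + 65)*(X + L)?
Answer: -2050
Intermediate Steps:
L = -¾ (L = -¾ + (¼)*0 = -¾ + 0 = -¾ ≈ -0.75000)
T(X) = (65 + X)*(-¾ + X) (T(X) = (X + 65)*(X - ¾) = (65 + X)*(-¾ + X))
p = 2500 (p = -½*(-5000) = 2500)
T(C(7, -3)) - p = (-195/4 + 7² + (257/4)*7) - 1*2500 = (-195/4 + 49 + 1799/4) - 2500 = 450 - 2500 = -2050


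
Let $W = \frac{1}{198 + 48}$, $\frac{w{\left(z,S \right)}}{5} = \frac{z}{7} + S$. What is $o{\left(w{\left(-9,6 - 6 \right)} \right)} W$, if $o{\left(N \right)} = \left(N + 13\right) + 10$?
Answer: $\frac{58}{861} \approx 0.067364$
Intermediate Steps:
$w{\left(z,S \right)} = 5 S + \frac{5 z}{7}$ ($w{\left(z,S \right)} = 5 \left(\frac{z}{7} + S\right) = 5 \left(S + \frac{z}{7}\right) = 5 S + \frac{5 z}{7}$)
$o{\left(N \right)} = 23 + N$ ($o{\left(N \right)} = \left(13 + N\right) + 10 = 23 + N$)
$W = \frac{1}{246} \approx 0.004065$
$o{\left(w{\left(-9,6 - 6 \right)} \right)} W = \left(23 + \left(5 \left(6 - 6\right) + \frac{5}{7} \left(-9\right)\right)\right) \frac{1}{246} = \left(23 + \left(5 \cdot 0 - \frac{45}{7}\right)\right) \frac{1}{246} = \left(23 + \left(0 - \frac{45}{7}\right)\right) \frac{1}{246} = \left(23 - \frac{45}{7}\right) \frac{1}{246} = \frac{116}{7} \cdot \frac{1}{246} = \frac{58}{861}$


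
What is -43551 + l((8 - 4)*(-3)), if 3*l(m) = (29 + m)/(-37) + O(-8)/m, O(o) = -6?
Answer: -3222773/74 ≈ -43551.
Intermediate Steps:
l(m) = -29/111 - 2/m - m/111 (l(m) = ((29 + m)/(-37) - 6/m)/3 = ((29 + m)*(-1/37) - 6/m)/3 = ((-29/37 - m/37) - 6/m)/3 = (-29/37 - 6/m - m/37)/3 = -29/111 - 2/m - m/111)
-43551 + l((8 - 4)*(-3)) = -43551 + (-222 - (8 - 4)*(-3)*(29 + (8 - 4)*(-3)))/(111*(((8 - 4)*(-3)))) = -43551 + (-222 - 4*(-3)*(29 + 4*(-3)))/(111*((4*(-3)))) = -43551 + (1/111)*(-222 - 1*(-12)*(29 - 12))/(-12) = -43551 + (1/111)*(-1/12)*(-222 - 1*(-12)*17) = -43551 + (1/111)*(-1/12)*(-222 + 204) = -43551 + (1/111)*(-1/12)*(-18) = -43551 + 1/74 = -3222773/74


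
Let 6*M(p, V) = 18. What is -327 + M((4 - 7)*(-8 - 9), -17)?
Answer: -324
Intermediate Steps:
M(p, V) = 3 (M(p, V) = (⅙)*18 = 3)
-327 + M((4 - 7)*(-8 - 9), -17) = -327 + 3 = -324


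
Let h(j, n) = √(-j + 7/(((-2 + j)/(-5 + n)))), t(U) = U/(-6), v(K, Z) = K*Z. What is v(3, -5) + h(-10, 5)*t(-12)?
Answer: -15 + 2*√10 ≈ -8.6754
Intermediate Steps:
t(U) = -U/6 (t(U) = U*(-⅙) = -U/6)
h(j, n) = √(-j + 7*(-5 + n)/(-2 + j)) (h(j, n) = √(-j + 7/(((-2 + j)/(-5 + n)))) = √(-j + 7*((-5 + n)/(-2 + j))) = √(-j + 7*(-5 + n)/(-2 + j)))
v(3, -5) + h(-10, 5)*t(-12) = 3*(-5) + √((-35 + 7*5 - 1*(-10)*(-2 - 10))/(-2 - 10))*(-⅙*(-12)) = -15 + √((-35 + 35 - 1*(-10)*(-12))/(-12))*2 = -15 + √(-(-35 + 35 - 120)/12)*2 = -15 + √(-1/12*(-120))*2 = -15 + √10*2 = -15 + 2*√10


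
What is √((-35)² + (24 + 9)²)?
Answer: √2314 ≈ 48.104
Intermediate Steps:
√((-35)² + (24 + 9)²) = √(1225 + 33²) = √(1225 + 1089) = √2314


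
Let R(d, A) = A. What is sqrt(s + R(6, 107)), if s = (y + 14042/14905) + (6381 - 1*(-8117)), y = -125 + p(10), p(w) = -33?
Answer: sqrt(3209740730185)/14905 ≈ 120.20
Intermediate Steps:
y = -158 (y = -125 - 33 = -158)
s = 213751742/14905 (s = (-158 + 14042/14905) + (6381 - 1*(-8117)) = (-158 + 14042*(1/14905)) + (6381 + 8117) = (-158 + 14042/14905) + 14498 = -2340948/14905 + 14498 = 213751742/14905 ≈ 14341.)
sqrt(s + R(6, 107)) = sqrt(213751742/14905 + 107) = sqrt(215346577/14905) = sqrt(3209740730185)/14905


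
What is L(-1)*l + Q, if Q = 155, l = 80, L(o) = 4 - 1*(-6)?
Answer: 955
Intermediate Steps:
L(o) = 10 (L(o) = 4 + 6 = 10)
L(-1)*l + Q = 10*80 + 155 = 800 + 155 = 955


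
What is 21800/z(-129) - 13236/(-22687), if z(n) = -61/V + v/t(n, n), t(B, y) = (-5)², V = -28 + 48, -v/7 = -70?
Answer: 9895913116/7509397 ≈ 1317.8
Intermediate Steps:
v = 490 (v = -7*(-70) = 490)
V = 20
t(B, y) = 25
z(n) = 331/20 (z(n) = -61/20 + 490/25 = -61*1/20 + 490*(1/25) = -61/20 + 98/5 = 331/20)
21800/z(-129) - 13236/(-22687) = 21800/(331/20) - 13236/(-22687) = 21800*(20/331) - 13236*(-1/22687) = 436000/331 + 13236/22687 = 9895913116/7509397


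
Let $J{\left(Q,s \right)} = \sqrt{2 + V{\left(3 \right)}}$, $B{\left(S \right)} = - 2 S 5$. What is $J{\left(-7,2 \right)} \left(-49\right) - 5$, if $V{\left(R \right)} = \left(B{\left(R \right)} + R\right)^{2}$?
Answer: $-5 - 49 \sqrt{731} \approx -1329.8$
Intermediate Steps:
$B{\left(S \right)} = - 10 S$
$V{\left(R \right)} = 81 R^{2}$ ($V{\left(R \right)} = \left(- 10 R + R\right)^{2} = \left(- 9 R\right)^{2} = 81 R^{2}$)
$J{\left(Q,s \right)} = \sqrt{731}$ ($J{\left(Q,s \right)} = \sqrt{2 + 81 \cdot 3^{2}} = \sqrt{2 + 81 \cdot 9} = \sqrt{2 + 729} = \sqrt{731}$)
$J{\left(-7,2 \right)} \left(-49\right) - 5 = \sqrt{731} \left(-49\right) - 5 = - 49 \sqrt{731} - 5 = -5 - 49 \sqrt{731}$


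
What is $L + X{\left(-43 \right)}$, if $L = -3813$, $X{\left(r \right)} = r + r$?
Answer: $-3899$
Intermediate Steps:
$X{\left(r \right)} = 2 r$
$L + X{\left(-43 \right)} = -3813 + 2 \left(-43\right) = -3813 - 86 = -3899$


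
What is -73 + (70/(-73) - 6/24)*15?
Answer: -26611/292 ≈ -91.134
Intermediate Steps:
-73 + (70/(-73) - 6/24)*15 = -73 + (70*(-1/73) - 6*1/24)*15 = -73 + (-70/73 - ¼)*15 = -73 - 353/292*15 = -73 - 5295/292 = -26611/292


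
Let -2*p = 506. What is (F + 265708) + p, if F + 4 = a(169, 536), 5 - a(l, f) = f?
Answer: 264920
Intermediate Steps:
p = -253 (p = -½*506 = -253)
a(l, f) = 5 - f
F = -535 (F = -4 + (5 - 1*536) = -4 + (5 - 536) = -4 - 531 = -535)
(F + 265708) + p = (-535 + 265708) - 253 = 265173 - 253 = 264920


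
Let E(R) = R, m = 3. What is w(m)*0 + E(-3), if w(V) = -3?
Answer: -3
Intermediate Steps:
w(m)*0 + E(-3) = -3*0 - 3 = 0 - 3 = -3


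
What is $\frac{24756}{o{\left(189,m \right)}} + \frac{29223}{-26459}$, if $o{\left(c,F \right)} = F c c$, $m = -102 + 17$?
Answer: $- \frac{29794791853}{26779021605} \approx -1.1126$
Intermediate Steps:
$m = -85$
$o{\left(c,F \right)} = F c^{2}$
$\frac{24756}{o{\left(189,m \right)}} + \frac{29223}{-26459} = \frac{24756}{\left(-85\right) 189^{2}} + \frac{29223}{-26459} = \frac{24756}{\left(-85\right) 35721} + 29223 \left(- \frac{1}{26459}\right) = \frac{24756}{-3036285} - \frac{29223}{26459} = 24756 \left(- \frac{1}{3036285}\right) - \frac{29223}{26459} = - \frac{8252}{1012095} - \frac{29223}{26459} = - \frac{29794791853}{26779021605}$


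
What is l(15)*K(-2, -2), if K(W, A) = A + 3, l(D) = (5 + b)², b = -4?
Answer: 1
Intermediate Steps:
l(D) = 1 (l(D) = (5 - 4)² = 1² = 1)
K(W, A) = 3 + A
l(15)*K(-2, -2) = 1*(3 - 2) = 1*1 = 1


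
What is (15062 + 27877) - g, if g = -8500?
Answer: 51439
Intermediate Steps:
(15062 + 27877) - g = (15062 + 27877) - 1*(-8500) = 42939 + 8500 = 51439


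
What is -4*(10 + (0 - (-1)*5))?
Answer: -60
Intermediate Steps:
-4*(10 + (0 - (-1)*5)) = -4*(10 + (0 - 1*(-5))) = -4*(10 + (0 + 5)) = -4*(10 + 5) = -4*15 = -60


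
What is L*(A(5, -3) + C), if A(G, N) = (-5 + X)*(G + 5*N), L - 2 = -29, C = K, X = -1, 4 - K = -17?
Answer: -2187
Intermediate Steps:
K = 21 (K = 4 - 1*(-17) = 4 + 17 = 21)
C = 21
L = -27 (L = 2 - 29 = -27)
A(G, N) = -30*N - 6*G (A(G, N) = (-5 - 1)*(G + 5*N) = -6*(G + 5*N) = -30*N - 6*G)
L*(A(5, -3) + C) = -27*((-30*(-3) - 6*5) + 21) = -27*((90 - 30) + 21) = -27*(60 + 21) = -27*81 = -2187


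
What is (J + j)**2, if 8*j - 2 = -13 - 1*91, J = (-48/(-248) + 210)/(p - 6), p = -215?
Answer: 140973966225/750979216 ≈ 187.72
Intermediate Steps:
J = -6516/6851 (J = (-48/(-248) + 210)/(-215 - 6) = (-48*(-1/248) + 210)/(-221) = (6/31 + 210)*(-1/221) = (6516/31)*(-1/221) = -6516/6851 ≈ -0.95110)
j = -51/4 (j = 1/4 + (-13 - 1*91)/8 = 1/4 + (-13 - 91)/8 = 1/4 + (1/8)*(-104) = 1/4 - 13 = -51/4 ≈ -12.750)
(J + j)**2 = (-6516/6851 - 51/4)**2 = (-375465/27404)**2 = 140973966225/750979216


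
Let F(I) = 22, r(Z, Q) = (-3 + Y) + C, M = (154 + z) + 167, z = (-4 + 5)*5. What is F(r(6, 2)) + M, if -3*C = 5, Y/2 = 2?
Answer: 348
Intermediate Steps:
z = 5 (z = 1*5 = 5)
Y = 4 (Y = 2*2 = 4)
C = -5/3 (C = -⅓*5 = -5/3 ≈ -1.6667)
M = 326 (M = (154 + 5) + 167 = 159 + 167 = 326)
r(Z, Q) = -⅔ (r(Z, Q) = (-3 + 4) - 5/3 = 1 - 5/3 = -⅔)
F(r(6, 2)) + M = 22 + 326 = 348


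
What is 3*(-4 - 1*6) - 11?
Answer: -41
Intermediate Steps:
3*(-4 - 1*6) - 11 = 3*(-4 - 6) - 11 = 3*(-10) - 11 = -30 - 11 = -41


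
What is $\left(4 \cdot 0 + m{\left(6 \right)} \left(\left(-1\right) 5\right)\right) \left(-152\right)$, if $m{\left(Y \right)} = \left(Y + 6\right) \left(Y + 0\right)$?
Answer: $54720$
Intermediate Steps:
$m{\left(Y \right)} = Y \left(6 + Y\right)$ ($m{\left(Y \right)} = \left(6 + Y\right) Y = Y \left(6 + Y\right)$)
$\left(4 \cdot 0 + m{\left(6 \right)} \left(\left(-1\right) 5\right)\right) \left(-152\right) = \left(4 \cdot 0 + 6 \left(6 + 6\right) \left(\left(-1\right) 5\right)\right) \left(-152\right) = \left(0 + 6 \cdot 12 \left(-5\right)\right) \left(-152\right) = \left(0 + 72 \left(-5\right)\right) \left(-152\right) = \left(0 - 360\right) \left(-152\right) = \left(-360\right) \left(-152\right) = 54720$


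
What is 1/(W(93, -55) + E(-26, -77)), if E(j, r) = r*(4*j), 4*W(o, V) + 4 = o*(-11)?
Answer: 4/31005 ≈ 0.00012901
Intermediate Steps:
W(o, V) = -1 - 11*o/4 (W(o, V) = -1 + (o*(-11))/4 = -1 + (-11*o)/4 = -1 - 11*o/4)
E(j, r) = 4*j*r
1/(W(93, -55) + E(-26, -77)) = 1/((-1 - 11/4*93) + 4*(-26)*(-77)) = 1/((-1 - 1023/4) + 8008) = 1/(-1027/4 + 8008) = 1/(31005/4) = 4/31005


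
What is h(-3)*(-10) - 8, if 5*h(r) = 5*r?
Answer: 22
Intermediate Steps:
h(r) = r (h(r) = (5*r)/5 = r)
h(-3)*(-10) - 8 = -3*(-10) - 8 = 30 - 8 = 22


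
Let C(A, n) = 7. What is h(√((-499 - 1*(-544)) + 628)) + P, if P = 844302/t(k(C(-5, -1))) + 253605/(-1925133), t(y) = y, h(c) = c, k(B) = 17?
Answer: 541796443627/10909087 + √673 ≈ 49691.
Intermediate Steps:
P = 541796443627/10909087 (P = 844302/17 + 253605/(-1925133) = 844302*(1/17) + 253605*(-1/1925133) = 844302/17 - 84535/641711 = 541796443627/10909087 ≈ 49665.)
h(√((-499 - 1*(-544)) + 628)) + P = √((-499 - 1*(-544)) + 628) + 541796443627/10909087 = √((-499 + 544) + 628) + 541796443627/10909087 = √(45 + 628) + 541796443627/10909087 = √673 + 541796443627/10909087 = 541796443627/10909087 + √673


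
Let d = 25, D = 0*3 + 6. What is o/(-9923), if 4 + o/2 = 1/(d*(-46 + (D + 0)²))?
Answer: 1001/1240375 ≈ 0.00080701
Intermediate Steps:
D = 6 (D = 0 + 6 = 6)
o = -1001/125 (o = -8 + 2/((25*(-46 + (6 + 0)²))) = -8 + 2/((25*(-46 + 6²))) = -8 + 2/((25*(-46 + 36))) = -8 + 2/((25*(-10))) = -8 + 2/(-250) = -8 + 2*(-1/250) = -8 - 1/125 = -1001/125 ≈ -8.0080)
o/(-9923) = -1001/125/(-9923) = -1001/125*(-1/9923) = 1001/1240375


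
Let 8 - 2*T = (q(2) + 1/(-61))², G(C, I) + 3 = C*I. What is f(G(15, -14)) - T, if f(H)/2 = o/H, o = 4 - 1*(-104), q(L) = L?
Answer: -1609841/528382 ≈ -3.0467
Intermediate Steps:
G(C, I) = -3 + C*I
o = 108 (o = 4 + 104 = 108)
f(H) = 216/H (f(H) = 2*(108/H) = 216/H)
T = 15127/7442 (T = 4 - (2 + 1/(-61))²/2 = 4 - (2 - 1/61)²/2 = 4 - (121/61)²/2 = 4 - ½*14641/3721 = 4 - 14641/7442 = 15127/7442 ≈ 2.0327)
f(G(15, -14)) - T = 216/(-3 + 15*(-14)) - 1*15127/7442 = 216/(-3 - 210) - 15127/7442 = 216/(-213) - 15127/7442 = 216*(-1/213) - 15127/7442 = -72/71 - 15127/7442 = -1609841/528382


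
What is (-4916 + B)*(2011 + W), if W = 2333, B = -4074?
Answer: -39052560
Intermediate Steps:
(-4916 + B)*(2011 + W) = (-4916 - 4074)*(2011 + 2333) = -8990*4344 = -39052560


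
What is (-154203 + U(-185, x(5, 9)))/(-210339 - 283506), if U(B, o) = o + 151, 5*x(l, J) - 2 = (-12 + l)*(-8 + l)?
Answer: 770237/2469225 ≈ 0.31193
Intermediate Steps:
x(l, J) = 2/5 + (-12 + l)*(-8 + l)/5 (x(l, J) = 2/5 + ((-12 + l)*(-8 + l))/5 = 2/5 + (-12 + l)*(-8 + l)/5)
U(B, o) = 151 + o
(-154203 + U(-185, x(5, 9)))/(-210339 - 283506) = (-154203 + (151 + (98/5 - 4*5 + (1/5)*5**2)))/(-210339 - 283506) = (-154203 + (151 + (98/5 - 20 + (1/5)*25)))/(-493845) = (-154203 + (151 + (98/5 - 20 + 5)))*(-1/493845) = (-154203 + (151 + 23/5))*(-1/493845) = (-154203 + 778/5)*(-1/493845) = -770237/5*(-1/493845) = 770237/2469225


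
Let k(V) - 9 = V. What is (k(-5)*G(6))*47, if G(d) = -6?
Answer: -1128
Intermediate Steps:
k(V) = 9 + V
(k(-5)*G(6))*47 = ((9 - 5)*(-6))*47 = (4*(-6))*47 = -24*47 = -1128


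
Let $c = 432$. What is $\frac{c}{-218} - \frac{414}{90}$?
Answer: $- \frac{3587}{545} \approx -6.5816$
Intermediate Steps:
$\frac{c}{-218} - \frac{414}{90} = \frac{432}{-218} - \frac{414}{90} = 432 \left(- \frac{1}{218}\right) - \frac{23}{5} = - \frac{216}{109} - \frac{23}{5} = - \frac{3587}{545}$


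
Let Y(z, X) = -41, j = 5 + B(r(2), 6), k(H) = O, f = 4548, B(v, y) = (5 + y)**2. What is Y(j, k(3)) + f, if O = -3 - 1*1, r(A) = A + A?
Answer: 4507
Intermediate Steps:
r(A) = 2*A
O = -4 (O = -3 - 1 = -4)
k(H) = -4
j = 126 (j = 5 + (5 + 6)**2 = 5 + 11**2 = 5 + 121 = 126)
Y(j, k(3)) + f = -41 + 4548 = 4507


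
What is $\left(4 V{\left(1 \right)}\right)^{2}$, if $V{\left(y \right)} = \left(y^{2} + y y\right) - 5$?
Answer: $144$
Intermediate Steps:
$V{\left(y \right)} = -5 + 2 y^{2}$ ($V{\left(y \right)} = \left(y^{2} + y^{2}\right) - 5 = 2 y^{2} - 5 = -5 + 2 y^{2}$)
$\left(4 V{\left(1 \right)}\right)^{2} = \left(4 \left(-5 + 2 \cdot 1^{2}\right)\right)^{2} = \left(4 \left(-5 + 2 \cdot 1\right)\right)^{2} = \left(4 \left(-5 + 2\right)\right)^{2} = \left(4 \left(-3\right)\right)^{2} = \left(-12\right)^{2} = 144$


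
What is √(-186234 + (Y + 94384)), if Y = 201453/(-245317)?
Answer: I*√5527621960260251/245317 ≈ 303.07*I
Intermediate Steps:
Y = -201453/245317 (Y = 201453*(-1/245317) = -201453/245317 ≈ -0.82119)
√(-186234 + (Y + 94384)) = √(-186234 + (-201453/245317 + 94384)) = √(-186234 + 23153798275/245317) = √(-22532567903/245317) = I*√5527621960260251/245317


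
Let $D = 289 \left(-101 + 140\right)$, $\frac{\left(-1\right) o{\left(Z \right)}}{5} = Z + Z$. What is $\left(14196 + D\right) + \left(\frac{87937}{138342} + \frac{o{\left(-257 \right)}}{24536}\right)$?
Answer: $\frac{21611665439969}{848589828} \approx 25468.0$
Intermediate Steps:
$o{\left(Z \right)} = - 10 Z$ ($o{\left(Z \right)} = - 5 \left(Z + Z\right) = - 5 \cdot 2 Z = - 10 Z$)
$D = 11271$ ($D = 289 \cdot 39 = 11271$)
$\left(14196 + D\right) + \left(\frac{87937}{138342} + \frac{o{\left(-257 \right)}}{24536}\right) = \left(14196 + 11271\right) + \left(\frac{87937}{138342} + \frac{\left(-10\right) \left(-257\right)}{24536}\right) = 25467 + \left(87937 \cdot \frac{1}{138342} + 2570 \cdot \frac{1}{24536}\right) = 25467 + \left(\frac{87937}{138342} + \frac{1285}{12268}\right) = 25467 + \frac{628290293}{848589828} = \frac{21611665439969}{848589828}$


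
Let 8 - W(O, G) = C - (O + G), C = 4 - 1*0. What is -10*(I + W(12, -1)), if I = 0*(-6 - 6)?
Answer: -150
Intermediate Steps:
C = 4 (C = 4 + 0 = 4)
W(O, G) = 4 + G + O (W(O, G) = 8 - (4 - (O + G)) = 8 - (4 - (G + O)) = 8 - (4 + (-G - O)) = 8 - (4 - G - O) = 8 + (-4 + G + O) = 4 + G + O)
I = 0 (I = 0*(-12) = 0)
-10*(I + W(12, -1)) = -10*(0 + (4 - 1 + 12)) = -10*(0 + 15) = -10*15 = -150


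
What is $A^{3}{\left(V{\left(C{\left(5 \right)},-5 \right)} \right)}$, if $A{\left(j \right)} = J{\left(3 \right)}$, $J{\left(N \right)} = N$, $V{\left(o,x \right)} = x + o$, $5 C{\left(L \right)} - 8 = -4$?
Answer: $27$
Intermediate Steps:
$C{\left(L \right)} = \frac{4}{5}$ ($C{\left(L \right)} = \frac{8}{5} + \frac{1}{5} \left(-4\right) = \frac{8}{5} - \frac{4}{5} = \frac{4}{5}$)
$V{\left(o,x \right)} = o + x$
$A{\left(j \right)} = 3$
$A^{3}{\left(V{\left(C{\left(5 \right)},-5 \right)} \right)} = 3^{3} = 27$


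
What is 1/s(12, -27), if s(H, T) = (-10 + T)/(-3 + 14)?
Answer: -11/37 ≈ -0.29730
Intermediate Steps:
s(H, T) = -10/11 + T/11 (s(H, T) = (-10 + T)/11 = (-10 + T)*(1/11) = -10/11 + T/11)
1/s(12, -27) = 1/(-10/11 + (1/11)*(-27)) = 1/(-10/11 - 27/11) = 1/(-37/11) = -11/37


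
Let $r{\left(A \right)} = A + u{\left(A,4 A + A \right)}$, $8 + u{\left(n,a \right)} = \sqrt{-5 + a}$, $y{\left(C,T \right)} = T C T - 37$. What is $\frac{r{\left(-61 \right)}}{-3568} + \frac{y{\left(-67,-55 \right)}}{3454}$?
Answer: $- \frac{361519045}{6161936} - \frac{i \sqrt{310}}{3568} \approx -58.67 - 0.0049346 i$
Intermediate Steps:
$y{\left(C,T \right)} = -37 + C T^{2}$ ($y{\left(C,T \right)} = C T T - 37 = C T^{2} - 37 = -37 + C T^{2}$)
$u{\left(n,a \right)} = -8 + \sqrt{-5 + a}$
$r{\left(A \right)} = -8 + A + \sqrt{-5 + 5 A}$ ($r{\left(A \right)} = A + \left(-8 + \sqrt{-5 + \left(4 A + A\right)}\right) = A + \left(-8 + \sqrt{-5 + 5 A}\right) = -8 + A + \sqrt{-5 + 5 A}$)
$\frac{r{\left(-61 \right)}}{-3568} + \frac{y{\left(-67,-55 \right)}}{3454} = \frac{-8 - 61 + \sqrt{-5 + 5 \left(-61\right)}}{-3568} + \frac{-37 - 67 \left(-55\right)^{2}}{3454} = \left(-8 - 61 + \sqrt{-5 - 305}\right) \left(- \frac{1}{3568}\right) + \left(-37 - 202675\right) \frac{1}{3454} = \left(-8 - 61 + \sqrt{-310}\right) \left(- \frac{1}{3568}\right) + \left(-37 - 202675\right) \frac{1}{3454} = \left(-8 - 61 + i \sqrt{310}\right) \left(- \frac{1}{3568}\right) - \frac{101356}{1727} = \left(-69 + i \sqrt{310}\right) \left(- \frac{1}{3568}\right) - \frac{101356}{1727} = \left(\frac{69}{3568} - \frac{i \sqrt{310}}{3568}\right) - \frac{101356}{1727} = - \frac{361519045}{6161936} - \frac{i \sqrt{310}}{3568}$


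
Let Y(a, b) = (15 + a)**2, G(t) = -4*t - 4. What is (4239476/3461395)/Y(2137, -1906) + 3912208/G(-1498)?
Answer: 3919563008884174933/5999257526107440 ≈ 653.34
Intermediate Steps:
G(t) = -4 - 4*t
(4239476/3461395)/Y(2137, -1906) + 3912208/G(-1498) = (4239476/3461395)/((15 + 2137)**2) + 3912208/(-4 - 4*(-1498)) = (4239476*(1/3461395))/(2152**2) + 3912208/(-4 + 5992) = (4239476/3461395)/4631104 + 3912208/5988 = (4239476/3461395)*(1/4631104) + 3912208*(1/5988) = 1059869/4007520057520 + 978052/1497 = 3919563008884174933/5999257526107440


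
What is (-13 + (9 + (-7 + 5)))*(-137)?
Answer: 822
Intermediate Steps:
(-13 + (9 + (-7 + 5)))*(-137) = (-13 + (9 - 2))*(-137) = (-13 + 7)*(-137) = -6*(-137) = 822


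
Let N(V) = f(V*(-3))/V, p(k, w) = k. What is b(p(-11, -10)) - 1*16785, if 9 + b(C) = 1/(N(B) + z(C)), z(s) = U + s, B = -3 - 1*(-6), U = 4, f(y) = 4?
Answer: -285501/17 ≈ -16794.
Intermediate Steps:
B = 3 (B = -3 + 6 = 3)
N(V) = 4/V
z(s) = 4 + s
b(C) = -9 + 1/(16/3 + C) (b(C) = -9 + 1/(4/3 + (4 + C)) = -9 + 1/(16/3 + C))
b(p(-11, -10)) - 1*16785 = 3*(-47 - 9*(-11))/(16 + 3*(-11)) - 1*16785 = 3*(-47 + 99)/(16 - 33) - 16785 = 3*52/(-17) - 16785 = 3*(-1/17)*52 - 16785 = -156/17 - 16785 = -285501/17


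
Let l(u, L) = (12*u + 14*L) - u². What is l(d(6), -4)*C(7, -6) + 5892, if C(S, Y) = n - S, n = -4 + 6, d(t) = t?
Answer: 5992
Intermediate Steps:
n = 2
C(S, Y) = 2 - S
l(u, L) = -u² + 12*u + 14*L
l(d(6), -4)*C(7, -6) + 5892 = (-1*6² + 12*6 + 14*(-4))*(2 - 1*7) + 5892 = (-1*36 + 72 - 56)*(2 - 7) + 5892 = (-36 + 72 - 56)*(-5) + 5892 = -20*(-5) + 5892 = 100 + 5892 = 5992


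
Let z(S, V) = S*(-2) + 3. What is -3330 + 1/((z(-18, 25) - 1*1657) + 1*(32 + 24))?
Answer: -5201461/1562 ≈ -3330.0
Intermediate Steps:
z(S, V) = 3 - 2*S (z(S, V) = -2*S + 3 = 3 - 2*S)
-3330 + 1/((z(-18, 25) - 1*1657) + 1*(32 + 24)) = -3330 + 1/(((3 - 2*(-18)) - 1*1657) + 1*(32 + 24)) = -3330 + 1/(((3 + 36) - 1657) + 1*56) = -3330 + 1/((39 - 1657) + 56) = -3330 + 1/(-1618 + 56) = -3330 + 1/(-1562) = -3330 - 1/1562 = -5201461/1562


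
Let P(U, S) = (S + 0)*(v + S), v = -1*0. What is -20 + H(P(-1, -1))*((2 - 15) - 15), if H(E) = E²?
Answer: -48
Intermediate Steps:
v = 0
P(U, S) = S² (P(U, S) = (S + 0)*(0 + S) = S*S = S²)
-20 + H(P(-1, -1))*((2 - 15) - 15) = -20 + ((-1)²)²*((2 - 15) - 15) = -20 + 1²*(-13 - 15) = -20 + 1*(-28) = -20 - 28 = -48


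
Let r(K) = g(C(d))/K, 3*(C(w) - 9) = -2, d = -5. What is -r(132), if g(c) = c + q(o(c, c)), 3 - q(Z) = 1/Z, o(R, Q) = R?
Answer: -841/9900 ≈ -0.084949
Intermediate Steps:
q(Z) = 3 - 1/Z
C(w) = 25/3 (C(w) = 9 + (⅓)*(-2) = 9 - ⅔ = 25/3)
g(c) = 3 + c - 1/c (g(c) = c + (3 - 1/c) = 3 + c - 1/c)
r(K) = 841/(75*K) (r(K) = (3 + 25/3 - 1/25/3)/K = (3 + 25/3 - 1*3/25)/K = (3 + 25/3 - 3/25)/K = 841/(75*K))
-r(132) = -841/(75*132) = -1*841/9900 = -841/9900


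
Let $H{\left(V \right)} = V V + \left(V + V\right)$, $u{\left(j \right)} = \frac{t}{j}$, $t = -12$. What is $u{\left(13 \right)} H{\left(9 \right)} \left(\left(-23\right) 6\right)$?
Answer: $\frac{163944}{13} \approx 12611.0$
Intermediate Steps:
$u{\left(j \right)} = - \frac{12}{j}$
$H{\left(V \right)} = V^{2} + 2 V$
$u{\left(13 \right)} H{\left(9 \right)} \left(\left(-23\right) 6\right) = - \frac{12}{13} \cdot 9 \left(2 + 9\right) \left(\left(-23\right) 6\right) = \left(-12\right) \frac{1}{13} \cdot 9 \cdot 11 \left(-138\right) = \left(- \frac{12}{13}\right) 99 \left(-138\right) = \left(- \frac{1188}{13}\right) \left(-138\right) = \frac{163944}{13}$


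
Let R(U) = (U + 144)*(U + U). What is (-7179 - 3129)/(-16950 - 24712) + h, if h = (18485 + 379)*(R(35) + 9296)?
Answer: 8576657311938/20831 ≈ 4.1173e+8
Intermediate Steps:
R(U) = 2*U*(144 + U) (R(U) = (144 + U)*(2*U) = 2*U*(144 + U))
h = 411725664 (h = (18485 + 379)*(2*35*(144 + 35) + 9296) = 18864*(2*35*179 + 9296) = 18864*(12530 + 9296) = 18864*21826 = 411725664)
(-7179 - 3129)/(-16950 - 24712) + h = (-7179 - 3129)/(-16950 - 24712) + 411725664 = -10308/(-41662) + 411725664 = -10308*(-1/41662) + 411725664 = 5154/20831 + 411725664 = 8576657311938/20831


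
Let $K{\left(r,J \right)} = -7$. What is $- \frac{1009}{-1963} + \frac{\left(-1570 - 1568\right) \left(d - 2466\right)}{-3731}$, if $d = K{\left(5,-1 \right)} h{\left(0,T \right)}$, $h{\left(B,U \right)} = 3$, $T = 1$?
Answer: $- \frac{1178145523}{563381} \approx -2091.2$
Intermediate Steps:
$d = -21$ ($d = \left(-7\right) 3 = -21$)
$- \frac{1009}{-1963} + \frac{\left(-1570 - 1568\right) \left(d - 2466\right)}{-3731} = - \frac{1009}{-1963} + \frac{\left(-1570 - 1568\right) \left(-21 - 2466\right)}{-3731} = \left(-1009\right) \left(- \frac{1}{1963}\right) + \left(-3138\right) \left(-2487\right) \left(- \frac{1}{3731}\right) = \frac{1009}{1963} + 7804206 \left(- \frac{1}{3731}\right) = \frac{1009}{1963} - \frac{7804206}{3731} = - \frac{1178145523}{563381}$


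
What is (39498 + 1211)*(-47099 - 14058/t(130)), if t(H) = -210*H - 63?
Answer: -17487987692737/9121 ≈ -1.9173e+9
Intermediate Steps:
t(H) = -63 - 210*H
(39498 + 1211)*(-47099 - 14058/t(130)) = (39498 + 1211)*(-47099 - 14058/(-63 - 210*130)) = 40709*(-47099 - 14058/(-63 - 27300)) = 40709*(-47099 - 14058/(-27363)) = 40709*(-47099 - 14058*(-1/27363)) = 40709*(-47099 + 4686/9121) = 40709*(-429585293/9121) = -17487987692737/9121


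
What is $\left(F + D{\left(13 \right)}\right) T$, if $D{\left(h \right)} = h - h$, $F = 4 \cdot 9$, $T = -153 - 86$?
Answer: $-8604$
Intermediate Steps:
$T = -239$ ($T = -153 - 86 = -239$)
$F = 36$
$D{\left(h \right)} = 0$
$\left(F + D{\left(13 \right)}\right) T = \left(36 + 0\right) \left(-239\right) = 36 \left(-239\right) = -8604$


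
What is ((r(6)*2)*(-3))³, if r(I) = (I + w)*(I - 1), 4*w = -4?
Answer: -3375000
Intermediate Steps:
w = -1 (w = (¼)*(-4) = -1)
r(I) = (-1 + I)² (r(I) = (I - 1)*(I - 1) = (-1 + I)*(-1 + I) = (-1 + I)²)
((r(6)*2)*(-3))³ = (((1 + 6² - 2*6)*2)*(-3))³ = (((1 + 36 - 12)*2)*(-3))³ = ((25*2)*(-3))³ = (50*(-3))³ = (-150)³ = -3375000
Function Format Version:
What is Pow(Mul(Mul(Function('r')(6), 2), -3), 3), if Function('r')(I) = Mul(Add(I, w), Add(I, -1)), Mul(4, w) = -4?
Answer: -3375000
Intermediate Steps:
w = -1 (w = Mul(Rational(1, 4), -4) = -1)
Function('r')(I) = Pow(Add(-1, I), 2) (Function('r')(I) = Mul(Add(I, -1), Add(I, -1)) = Mul(Add(-1, I), Add(-1, I)) = Pow(Add(-1, I), 2))
Pow(Mul(Mul(Function('r')(6), 2), -3), 3) = Pow(Mul(Mul(Add(1, Pow(6, 2), Mul(-2, 6)), 2), -3), 3) = Pow(Mul(Mul(Add(1, 36, -12), 2), -3), 3) = Pow(Mul(Mul(25, 2), -3), 3) = Pow(Mul(50, -3), 3) = Pow(-150, 3) = -3375000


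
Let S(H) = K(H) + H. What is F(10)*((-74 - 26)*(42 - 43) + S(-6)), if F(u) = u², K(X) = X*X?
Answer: 13000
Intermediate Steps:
K(X) = X²
S(H) = H + H² (S(H) = H² + H = H + H²)
F(10)*((-74 - 26)*(42 - 43) + S(-6)) = 10²*((-74 - 26)*(42 - 43) - 6*(1 - 6)) = 100*(-100*(-1) - 6*(-5)) = 100*(100 + 30) = 100*130 = 13000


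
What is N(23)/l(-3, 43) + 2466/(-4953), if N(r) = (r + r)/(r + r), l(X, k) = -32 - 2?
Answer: -29599/56134 ≈ -0.52729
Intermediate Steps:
l(X, k) = -34
N(r) = 1 (N(r) = (2*r)/((2*r)) = (2*r)*(1/(2*r)) = 1)
N(23)/l(-3, 43) + 2466/(-4953) = 1/(-34) + 2466/(-4953) = 1*(-1/34) + 2466*(-1/4953) = -1/34 - 822/1651 = -29599/56134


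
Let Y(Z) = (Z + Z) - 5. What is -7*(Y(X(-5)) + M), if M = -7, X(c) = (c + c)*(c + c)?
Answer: -1316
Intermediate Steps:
X(c) = 4*c² (X(c) = (2*c)*(2*c) = 4*c²)
Y(Z) = -5 + 2*Z (Y(Z) = 2*Z - 5 = -5 + 2*Z)
-7*(Y(X(-5)) + M) = -7*((-5 + 2*(4*(-5)²)) - 7) = -7*((-5 + 2*(4*25)) - 7) = -7*((-5 + 2*100) - 7) = -7*((-5 + 200) - 7) = -7*(195 - 7) = -7*188 = -1316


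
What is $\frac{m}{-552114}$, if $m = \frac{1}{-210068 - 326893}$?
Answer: $\frac{1}{296463685554} \approx 3.3731 \cdot 10^{-12}$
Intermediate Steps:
$m = - \frac{1}{536961}$ ($m = \frac{1}{-536961} = - \frac{1}{536961} \approx -1.8623 \cdot 10^{-6}$)
$\frac{m}{-552114} = - \frac{1}{536961 \left(-552114\right)} = \left(- \frac{1}{536961}\right) \left(- \frac{1}{552114}\right) = \frac{1}{296463685554}$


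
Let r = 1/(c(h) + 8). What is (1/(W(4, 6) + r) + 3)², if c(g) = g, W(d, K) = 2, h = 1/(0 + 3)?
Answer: 33856/2809 ≈ 12.053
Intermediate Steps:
h = ⅓ (h = 1/3 = ⅓ ≈ 0.33333)
r = 3/25 (r = 1/(⅓ + 8) = 1/(25/3) = 3/25 ≈ 0.12000)
(1/(W(4, 6) + r) + 3)² = (1/(2 + 3/25) + 3)² = (1/(53/25) + 3)² = (25/53 + 3)² = (184/53)² = 33856/2809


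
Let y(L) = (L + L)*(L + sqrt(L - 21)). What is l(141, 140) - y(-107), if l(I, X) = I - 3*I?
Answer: -23180 + 1712*I*sqrt(2) ≈ -23180.0 + 2421.1*I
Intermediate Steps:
y(L) = 2*L*(L + sqrt(-21 + L)) (y(L) = (2*L)*(L + sqrt(-21 + L)) = 2*L*(L + sqrt(-21 + L)))
l(I, X) = -2*I
l(141, 140) - y(-107) = -2*141 - 2*(-107)*(-107 + sqrt(-21 - 107)) = -282 - 2*(-107)*(-107 + sqrt(-128)) = -282 - 2*(-107)*(-107 + 8*I*sqrt(2)) = -282 - (22898 - 1712*I*sqrt(2)) = -282 + (-22898 + 1712*I*sqrt(2)) = -23180 + 1712*I*sqrt(2)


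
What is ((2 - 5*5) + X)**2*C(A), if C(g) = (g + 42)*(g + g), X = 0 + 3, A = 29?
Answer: 1647200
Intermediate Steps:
X = 3
C(g) = 2*g*(42 + g) (C(g) = (42 + g)*(2*g) = 2*g*(42 + g))
((2 - 5*5) + X)**2*C(A) = ((2 - 5*5) + 3)**2*(2*29*(42 + 29)) = ((2 - 25) + 3)**2*(2*29*71) = (-23 + 3)**2*4118 = (-20)**2*4118 = 400*4118 = 1647200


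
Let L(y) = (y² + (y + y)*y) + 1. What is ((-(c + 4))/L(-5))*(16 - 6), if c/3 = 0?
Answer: -10/19 ≈ -0.52632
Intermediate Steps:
c = 0 (c = 3*0 = 0)
L(y) = 1 + 3*y² (L(y) = (y² + (2*y)*y) + 1 = (y² + 2*y²) + 1 = 3*y² + 1 = 1 + 3*y²)
((-(c + 4))/L(-5))*(16 - 6) = ((-(0 + 4))/(1 + 3*(-5)²))*(16 - 6) = ((-1*4)/(1 + 3*25))*10 = -4/(1 + 75)*10 = -4/76*10 = -4*1/76*10 = -1/19*10 = -10/19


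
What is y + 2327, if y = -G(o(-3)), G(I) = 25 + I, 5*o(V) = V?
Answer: 11513/5 ≈ 2302.6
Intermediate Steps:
o(V) = V/5
y = -122/5 (y = -(25 + (1/5)*(-3)) = -(25 - 3/5) = -1*122/5 = -122/5 ≈ -24.400)
y + 2327 = -122/5 + 2327 = 11513/5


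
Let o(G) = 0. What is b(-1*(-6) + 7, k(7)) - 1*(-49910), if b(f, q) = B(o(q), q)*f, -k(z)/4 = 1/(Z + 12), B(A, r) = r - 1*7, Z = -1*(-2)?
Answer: 348707/7 ≈ 49815.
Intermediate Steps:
Z = 2
B(A, r) = -7 + r (B(A, r) = r - 7 = -7 + r)
k(z) = -2/7 (k(z) = -4/(2 + 12) = -4/14 = -4*1/14 = -2/7)
b(f, q) = f*(-7 + q) (b(f, q) = (-7 + q)*f = f*(-7 + q))
b(-1*(-6) + 7, k(7)) - 1*(-49910) = (-1*(-6) + 7)*(-7 - 2/7) - 1*(-49910) = (6 + 7)*(-51/7) + 49910 = 13*(-51/7) + 49910 = -663/7 + 49910 = 348707/7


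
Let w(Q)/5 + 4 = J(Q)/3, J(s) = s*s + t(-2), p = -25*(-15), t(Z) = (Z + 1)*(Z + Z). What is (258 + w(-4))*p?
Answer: 101750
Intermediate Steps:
t(Z) = 2*Z*(1 + Z) (t(Z) = (1 + Z)*(2*Z) = 2*Z*(1 + Z))
p = 375
J(s) = 4 + s² (J(s) = s*s + 2*(-2)*(1 - 2) = s² + 2*(-2)*(-1) = s² + 4 = 4 + s²)
w(Q) = -40/3 + 5*Q²/3 (w(Q) = -20 + 5*((4 + Q²)/3) = -20 + 5*((4 + Q²)*(⅓)) = -20 + 5*(4/3 + Q²/3) = -20 + (20/3 + 5*Q²/3) = -40/3 + 5*Q²/3)
(258 + w(-4))*p = (258 + (-40/3 + (5/3)*(-4)²))*375 = (258 + (-40/3 + (5/3)*16))*375 = (258 + (-40/3 + 80/3))*375 = (258 + 40/3)*375 = (814/3)*375 = 101750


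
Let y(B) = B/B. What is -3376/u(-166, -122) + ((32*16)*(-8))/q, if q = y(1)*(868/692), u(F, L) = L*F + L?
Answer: -7132505816/2184105 ≈ -3265.6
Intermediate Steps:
u(F, L) = L + F*L (u(F, L) = F*L + L = L + F*L)
y(B) = 1
q = 217/173 (q = 1*(868/692) = 1*(868*(1/692)) = 1*(217/173) = 217/173 ≈ 1.2543)
-3376/u(-166, -122) + ((32*16)*(-8))/q = -3376*(-1/(122*(1 - 166))) + ((32*16)*(-8))/(217/173) = -3376/((-122*(-165))) + (512*(-8))*(173/217) = -3376/20130 - 4096*173/217 = -3376*1/20130 - 708608/217 = -1688/10065 - 708608/217 = -7132505816/2184105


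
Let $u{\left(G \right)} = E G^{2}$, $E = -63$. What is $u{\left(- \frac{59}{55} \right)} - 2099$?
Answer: $- \frac{6568778}{3025} \approx -2171.5$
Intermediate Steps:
$u{\left(G \right)} = - 63 G^{2}$
$u{\left(- \frac{59}{55} \right)} - 2099 = - 63 \left(- \frac{59}{55}\right)^{2} - 2099 = \left(-63\right) \frac{3481}{3025} - 2099 = - \frac{219303}{3025} - 2099 = - \frac{6568778}{3025}$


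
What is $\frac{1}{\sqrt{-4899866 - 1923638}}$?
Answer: $- \frac{i \sqrt{426469}}{1705876} \approx - 0.00038282 i$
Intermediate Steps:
$\frac{1}{\sqrt{-4899866 - 1923638}} = \frac{1}{\sqrt{-6823504}} = \frac{1}{4 i \sqrt{426469}} = - \frac{i \sqrt{426469}}{1705876}$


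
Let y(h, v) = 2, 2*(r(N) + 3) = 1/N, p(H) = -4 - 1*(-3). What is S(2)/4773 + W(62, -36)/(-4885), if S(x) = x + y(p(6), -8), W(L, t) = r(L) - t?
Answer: -17112929/2891197020 ≈ -0.0059190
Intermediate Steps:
p(H) = -1 (p(H) = -4 + 3 = -1)
r(N) = -3 + 1/(2*N) (r(N) = -3 + (1/N)/2 = -3 + 1/(2*N))
W(L, t) = -3 + 1/(2*L) - t (W(L, t) = (-3 + 1/(2*L)) - t = -3 + 1/(2*L) - t)
S(x) = 2 + x (S(x) = x + 2 = 2 + x)
S(2)/4773 + W(62, -36)/(-4885) = (2 + 2)/4773 + (-3 + (1/2)/62 - 1*(-36))/(-4885) = 4*(1/4773) + (-3 + (1/2)*(1/62) + 36)*(-1/4885) = 4/4773 + (-3 + 1/124 + 36)*(-1/4885) = 4/4773 + (4093/124)*(-1/4885) = 4/4773 - 4093/605740 = -17112929/2891197020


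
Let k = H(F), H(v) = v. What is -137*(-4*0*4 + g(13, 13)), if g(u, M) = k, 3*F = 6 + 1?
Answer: -959/3 ≈ -319.67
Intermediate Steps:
F = 7/3 (F = (6 + 1)/3 = (1/3)*7 = 7/3 ≈ 2.3333)
k = 7/3 ≈ 2.3333
g(u, M) = 7/3
-137*(-4*0*4 + g(13, 13)) = -137*(-4*0*4 + 7/3) = -137*(0*4 + 7/3) = -137*(0 + 7/3) = -137*7/3 = -959/3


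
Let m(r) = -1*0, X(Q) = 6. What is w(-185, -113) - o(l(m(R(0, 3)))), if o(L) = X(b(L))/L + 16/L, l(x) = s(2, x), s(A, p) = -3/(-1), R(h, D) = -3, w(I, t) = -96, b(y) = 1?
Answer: -310/3 ≈ -103.33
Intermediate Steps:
m(r) = 0
s(A, p) = 3 (s(A, p) = -3*(-1) = 3)
l(x) = 3
o(L) = 22/L (o(L) = 6/L + 16/L = 22/L)
w(-185, -113) - o(l(m(R(0, 3)))) = -96 - 22/3 = -310/3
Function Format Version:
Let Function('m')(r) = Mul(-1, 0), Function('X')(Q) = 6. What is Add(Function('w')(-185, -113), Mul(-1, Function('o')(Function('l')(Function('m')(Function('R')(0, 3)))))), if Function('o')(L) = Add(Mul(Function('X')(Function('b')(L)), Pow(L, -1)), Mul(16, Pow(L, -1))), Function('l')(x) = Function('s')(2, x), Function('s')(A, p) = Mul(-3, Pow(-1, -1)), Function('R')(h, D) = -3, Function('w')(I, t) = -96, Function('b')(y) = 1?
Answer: Rational(-310, 3) ≈ -103.33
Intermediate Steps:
Function('m')(r) = 0
Function('s')(A, p) = 3 (Function('s')(A, p) = Mul(-3, -1) = 3)
Function('l')(x) = 3
Function('o')(L) = Mul(22, Pow(L, -1)) (Function('o')(L) = Add(Mul(6, Pow(L, -1)), Mul(16, Pow(L, -1))) = Mul(22, Pow(L, -1)))
Add(Function('w')(-185, -113), Mul(-1, Function('o')(Function('l')(Function('m')(Function('R')(0, 3)))))) = Add(-96, Mul(-1, Mul(22, Pow(3, -1)))) = Add(-96, Mul(-1, Mul(22, Rational(1, 3)))) = Add(-96, Mul(-1, Rational(22, 3))) = Add(-96, Rational(-22, 3)) = Rational(-310, 3)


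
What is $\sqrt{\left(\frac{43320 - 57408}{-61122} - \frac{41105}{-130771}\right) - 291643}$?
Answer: $\frac{2 i \sqrt{129391651550893448987659}}{1332164177} \approx 540.04 i$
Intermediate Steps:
$\sqrt{\left(\frac{43320 - 57408}{-61122} - \frac{41105}{-130771}\right) - 291643} = \sqrt{\left(\left(43320 - 57408\right) \left(- \frac{1}{61122}\right) - - \frac{41105}{130771}\right) - 291643} = \sqrt{\left(\left(-14088\right) \left(- \frac{1}{61122}\right) + \frac{41105}{130771}\right) - 291643} = \sqrt{\left(\frac{2348}{10187} + \frac{41105}{130771}\right) - 291643} = \sqrt{\frac{725786943}{1332164177} - 291643} = \sqrt{- \frac{388515631285868}{1332164177}} = \frac{2 i \sqrt{129391651550893448987659}}{1332164177}$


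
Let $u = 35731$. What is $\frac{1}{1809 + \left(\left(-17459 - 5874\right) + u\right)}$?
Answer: $\frac{1}{14207} \approx 7.0388 \cdot 10^{-5}$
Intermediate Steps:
$\frac{1}{1809 + \left(\left(-17459 - 5874\right) + u\right)} = \frac{1}{1809 + \left(\left(-17459 - 5874\right) + 35731\right)} = \frac{1}{1809 + \left(-23333 + 35731\right)} = \frac{1}{1809 + 12398} = \frac{1}{14207}$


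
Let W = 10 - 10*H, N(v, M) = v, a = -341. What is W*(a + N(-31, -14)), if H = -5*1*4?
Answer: -78120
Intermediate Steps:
H = -20 (H = -5*4 = -20)
W = 210 (W = 10 - 10*(-20) = 10 + 200 = 210)
W*(a + N(-31, -14)) = 210*(-341 - 31) = 210*(-372) = -78120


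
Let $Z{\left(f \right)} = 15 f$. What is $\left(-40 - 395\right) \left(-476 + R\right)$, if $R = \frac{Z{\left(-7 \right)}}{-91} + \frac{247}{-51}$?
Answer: $\frac{46114930}{221} \approx 2.0866 \cdot 10^{5}$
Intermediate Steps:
$R = - \frac{2446}{663}$ ($R = \frac{15 \left(-7\right)}{-91} + \frac{247}{-51} = \left(-105\right) \left(- \frac{1}{91}\right) + 247 \left(- \frac{1}{51}\right) = \frac{15}{13} - \frac{247}{51} = - \frac{2446}{663} \approx -3.6893$)
$\left(-40 - 395\right) \left(-476 + R\right) = \left(-40 - 395\right) \left(-476 - \frac{2446}{663}\right) = \left(-435\right) \left(- \frac{318034}{663}\right) = \frac{46114930}{221}$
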